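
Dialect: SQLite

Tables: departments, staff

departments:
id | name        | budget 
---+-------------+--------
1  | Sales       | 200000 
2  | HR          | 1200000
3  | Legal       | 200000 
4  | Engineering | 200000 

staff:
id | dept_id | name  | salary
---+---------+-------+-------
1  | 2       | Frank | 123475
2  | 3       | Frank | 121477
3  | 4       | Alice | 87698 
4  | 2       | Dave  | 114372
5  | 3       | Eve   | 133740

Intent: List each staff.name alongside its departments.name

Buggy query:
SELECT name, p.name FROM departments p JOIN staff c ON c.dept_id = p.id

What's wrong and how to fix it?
Bug: Both tables have a 'name' column; the unqualified reference is ambiguous

Fix: Prefix ambiguous columns with the table alias

Corrected query:
SELECT c.name, p.name FROM departments p JOIN staff c ON c.dept_id = p.id

Result:
name  | name       
------+------------
Frank | HR         
Frank | Legal      
Alice | Engineering
Dave  | HR         
Eve   | Legal      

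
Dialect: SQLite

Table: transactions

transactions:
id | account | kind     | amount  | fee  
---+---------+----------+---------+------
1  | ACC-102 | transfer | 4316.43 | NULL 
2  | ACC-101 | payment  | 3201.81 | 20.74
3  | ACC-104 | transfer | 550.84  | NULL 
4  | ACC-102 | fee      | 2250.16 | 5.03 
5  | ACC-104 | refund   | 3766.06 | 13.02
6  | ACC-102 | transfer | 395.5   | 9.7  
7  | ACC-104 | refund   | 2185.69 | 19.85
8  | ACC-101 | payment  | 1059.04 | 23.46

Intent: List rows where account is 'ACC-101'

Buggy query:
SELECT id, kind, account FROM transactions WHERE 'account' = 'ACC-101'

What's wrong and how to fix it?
Bug: 'account' in single quotes is a string literal, not the column; the comparison is literal-vs-literal and never true

Fix: Remove the quotes around the column name (or use double quotes for an identifier)

Corrected query:
SELECT id, kind, account FROM transactions WHERE account = 'ACC-101'

Result:
id | kind    | account
---+---------+--------
2  | payment | ACC-101
8  | payment | ACC-101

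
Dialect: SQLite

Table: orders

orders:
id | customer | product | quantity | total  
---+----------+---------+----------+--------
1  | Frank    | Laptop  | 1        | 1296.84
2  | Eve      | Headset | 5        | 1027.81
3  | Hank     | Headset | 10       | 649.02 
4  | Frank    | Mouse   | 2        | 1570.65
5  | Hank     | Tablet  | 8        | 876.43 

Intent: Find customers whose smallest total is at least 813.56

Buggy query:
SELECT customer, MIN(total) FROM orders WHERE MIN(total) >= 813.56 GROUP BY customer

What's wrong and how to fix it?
Bug: MIN() in WHERE is a misuse of aggregate

Fix: Replace WHERE with HAVING after the GROUP BY

Corrected query:
SELECT customer, MIN(total) FROM orders GROUP BY customer HAVING MIN(total) >= 813.56

Result:
customer | MIN(total)
---------+-----------
Eve      | 1027.81   
Frank    | 1296.84   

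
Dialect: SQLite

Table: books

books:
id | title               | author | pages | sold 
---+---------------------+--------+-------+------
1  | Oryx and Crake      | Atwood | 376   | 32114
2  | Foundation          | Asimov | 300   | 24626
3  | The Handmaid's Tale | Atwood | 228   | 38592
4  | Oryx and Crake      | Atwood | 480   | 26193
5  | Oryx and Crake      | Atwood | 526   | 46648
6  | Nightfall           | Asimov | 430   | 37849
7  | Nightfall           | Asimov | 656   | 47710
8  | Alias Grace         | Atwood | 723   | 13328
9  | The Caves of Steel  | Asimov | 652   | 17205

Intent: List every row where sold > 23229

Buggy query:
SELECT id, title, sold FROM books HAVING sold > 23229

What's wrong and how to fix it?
Bug: This is a non-aggregate query (no GROUP BY, no aggregates), so in SQLite the HAVING clause is invalid here; a row-level condition belongs in WHERE

Fix: Replace HAVING with WHERE since the condition applies to individual rows

Corrected query:
SELECT id, title, sold FROM books WHERE sold > 23229

Result:
id | title               | sold 
---+---------------------+------
1  | Oryx and Crake      | 32114
2  | Foundation          | 24626
3  | The Handmaid's Tale | 38592
4  | Oryx and Crake      | 26193
5  | Oryx and Crake      | 46648
6  | Nightfall           | 37849
7  | Nightfall           | 47710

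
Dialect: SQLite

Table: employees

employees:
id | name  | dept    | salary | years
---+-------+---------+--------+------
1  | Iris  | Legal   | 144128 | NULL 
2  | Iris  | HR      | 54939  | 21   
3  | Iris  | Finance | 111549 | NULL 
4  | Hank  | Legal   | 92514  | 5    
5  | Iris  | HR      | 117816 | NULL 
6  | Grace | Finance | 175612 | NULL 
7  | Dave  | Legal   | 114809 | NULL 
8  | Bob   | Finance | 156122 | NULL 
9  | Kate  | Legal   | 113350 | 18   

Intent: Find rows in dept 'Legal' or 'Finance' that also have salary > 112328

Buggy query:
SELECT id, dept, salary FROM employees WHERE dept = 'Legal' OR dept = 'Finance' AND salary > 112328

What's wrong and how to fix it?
Bug: Without parentheses, AND is evaluated before OR, so the salary filter only applies to the 'Finance' branch

Fix: Add parentheses around the OR so the AND applies to both alternatives

Corrected query:
SELECT id, dept, salary FROM employees WHERE (dept = 'Legal' OR dept = 'Finance') AND salary > 112328

Result:
id | dept    | salary
---+---------+-------
1  | Legal   | 144128
6  | Finance | 175612
7  | Legal   | 114809
8  | Finance | 156122
9  | Legal   | 113350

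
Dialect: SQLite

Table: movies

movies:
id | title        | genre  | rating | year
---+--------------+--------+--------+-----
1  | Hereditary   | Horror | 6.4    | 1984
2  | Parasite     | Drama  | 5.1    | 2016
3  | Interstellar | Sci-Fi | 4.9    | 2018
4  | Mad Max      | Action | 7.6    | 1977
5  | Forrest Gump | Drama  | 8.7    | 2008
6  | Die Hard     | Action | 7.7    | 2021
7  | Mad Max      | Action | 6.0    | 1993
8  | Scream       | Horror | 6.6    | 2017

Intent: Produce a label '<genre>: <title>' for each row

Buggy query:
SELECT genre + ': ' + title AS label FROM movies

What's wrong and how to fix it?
Bug: '+' is numeric addition; on text columns SQLite converts them to 0 instead of concatenating

Fix: Use the || operator for string concatenation

Corrected query:
SELECT genre || ': ' || title AS label FROM movies

Result:
label               
--------------------
Horror: Hereditary  
Drama: Parasite     
Sci-Fi: Interstellar
Action: Mad Max     
Drama: Forrest Gump 
Action: Die Hard    
Action: Mad Max     
Horror: Scream      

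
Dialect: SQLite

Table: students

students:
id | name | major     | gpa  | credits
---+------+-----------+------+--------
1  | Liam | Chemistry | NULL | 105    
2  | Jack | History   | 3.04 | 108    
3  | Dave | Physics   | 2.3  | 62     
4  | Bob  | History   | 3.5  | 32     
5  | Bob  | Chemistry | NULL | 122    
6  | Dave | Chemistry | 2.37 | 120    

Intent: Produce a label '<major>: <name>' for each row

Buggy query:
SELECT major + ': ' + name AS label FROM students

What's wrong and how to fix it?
Bug: '+' is numeric addition; on text columns SQLite converts them to 0 instead of concatenating

Fix: Replace + with || to concatenate text

Corrected query:
SELECT major || ': ' || name AS label FROM students

Result:
label          
---------------
Chemistry: Liam
History: Jack  
Physics: Dave  
History: Bob   
Chemistry: Bob 
Chemistry: Dave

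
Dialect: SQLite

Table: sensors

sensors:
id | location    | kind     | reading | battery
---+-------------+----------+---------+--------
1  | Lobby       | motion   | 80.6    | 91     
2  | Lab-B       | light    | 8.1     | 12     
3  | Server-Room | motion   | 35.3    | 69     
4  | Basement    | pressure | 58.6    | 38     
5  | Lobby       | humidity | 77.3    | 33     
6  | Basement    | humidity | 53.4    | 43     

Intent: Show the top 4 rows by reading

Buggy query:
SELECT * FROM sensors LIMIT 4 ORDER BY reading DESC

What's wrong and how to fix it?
Bug: ORDER BY cannot follow LIMIT; LIMIT is the final clause

Fix: Sort with ORDER BY, then apply LIMIT

Corrected query:
SELECT * FROM sensors ORDER BY reading DESC LIMIT 4

Result:
id | location | kind     | reading | battery
---+----------+----------+---------+--------
1  | Lobby    | motion   | 80.6    | 91     
5  | Lobby    | humidity | 77.3    | 33     
4  | Basement | pressure | 58.6    | 38     
6  | Basement | humidity | 53.4    | 43     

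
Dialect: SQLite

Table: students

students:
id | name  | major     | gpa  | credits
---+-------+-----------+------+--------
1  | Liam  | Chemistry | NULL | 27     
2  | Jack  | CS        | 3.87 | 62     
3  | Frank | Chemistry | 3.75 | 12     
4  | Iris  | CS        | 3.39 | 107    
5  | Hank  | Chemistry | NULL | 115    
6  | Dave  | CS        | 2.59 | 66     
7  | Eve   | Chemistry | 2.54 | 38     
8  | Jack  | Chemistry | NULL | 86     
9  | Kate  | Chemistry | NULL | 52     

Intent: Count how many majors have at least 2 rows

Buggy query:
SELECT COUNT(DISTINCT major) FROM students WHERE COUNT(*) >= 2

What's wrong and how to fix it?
Bug: COUNT(*) cannot appear in WHERE; the per-group count doesn't exist yet

Fix: Group first with HAVING COUNT(*) >= 2, then COUNT the resulting groups

Corrected query:
SELECT COUNT(*) FROM (SELECT major FROM students GROUP BY major HAVING COUNT(*) >= 2)

Result:
COUNT(*)
--------
2       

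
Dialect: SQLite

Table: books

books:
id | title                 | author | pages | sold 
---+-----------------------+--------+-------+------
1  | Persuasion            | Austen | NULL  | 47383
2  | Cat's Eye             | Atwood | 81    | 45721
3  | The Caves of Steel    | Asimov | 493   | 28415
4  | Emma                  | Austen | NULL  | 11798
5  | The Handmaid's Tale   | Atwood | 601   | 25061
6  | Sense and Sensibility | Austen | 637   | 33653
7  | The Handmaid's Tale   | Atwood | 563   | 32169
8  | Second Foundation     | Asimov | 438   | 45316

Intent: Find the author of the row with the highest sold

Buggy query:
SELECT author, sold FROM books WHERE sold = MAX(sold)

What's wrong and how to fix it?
Bug: MAX(sold) is an aggregate and cannot be used directly in WHERE

Fix: Use a subquery: WHERE sold = (SELECT MAX(sold) FROM books)

Corrected query:
SELECT author, sold FROM books WHERE sold = (SELECT MAX(sold) FROM books)

Result:
author | sold 
-------+------
Austen | 47383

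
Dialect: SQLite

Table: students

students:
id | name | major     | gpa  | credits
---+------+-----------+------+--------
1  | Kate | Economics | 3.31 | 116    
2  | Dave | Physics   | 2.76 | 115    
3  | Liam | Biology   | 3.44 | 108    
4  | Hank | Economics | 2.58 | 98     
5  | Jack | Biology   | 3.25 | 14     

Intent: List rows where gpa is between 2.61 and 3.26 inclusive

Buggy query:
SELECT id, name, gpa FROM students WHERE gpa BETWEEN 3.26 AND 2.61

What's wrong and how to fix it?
Bug: BETWEEN expects the lower bound first; with 3.26 AND 2.61 the range is empty

Fix: Swap the bounds so the smaller value comes first

Corrected query:
SELECT id, name, gpa FROM students WHERE gpa BETWEEN 2.61 AND 3.26

Result:
id | name | gpa 
---+------+-----
2  | Dave | 2.76
5  | Jack | 3.25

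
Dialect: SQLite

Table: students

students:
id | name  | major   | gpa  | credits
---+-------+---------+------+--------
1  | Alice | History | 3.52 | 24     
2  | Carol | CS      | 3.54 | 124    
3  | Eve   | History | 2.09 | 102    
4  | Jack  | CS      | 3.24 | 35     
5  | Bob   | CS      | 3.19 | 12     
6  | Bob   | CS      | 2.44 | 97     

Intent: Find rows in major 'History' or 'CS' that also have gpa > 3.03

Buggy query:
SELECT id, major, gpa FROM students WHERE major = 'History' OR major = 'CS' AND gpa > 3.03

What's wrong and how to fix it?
Bug: Without parentheses, AND is evaluated before OR, so the gpa filter only applies to the 'CS' branch

Fix: Group the OR with parentheses (or use IN), then AND the threshold

Corrected query:
SELECT id, major, gpa FROM students WHERE (major = 'History' OR major = 'CS') AND gpa > 3.03

Result:
id | major   | gpa 
---+---------+-----
1  | History | 3.52
2  | CS      | 3.54
4  | CS      | 3.24
5  | CS      | 3.19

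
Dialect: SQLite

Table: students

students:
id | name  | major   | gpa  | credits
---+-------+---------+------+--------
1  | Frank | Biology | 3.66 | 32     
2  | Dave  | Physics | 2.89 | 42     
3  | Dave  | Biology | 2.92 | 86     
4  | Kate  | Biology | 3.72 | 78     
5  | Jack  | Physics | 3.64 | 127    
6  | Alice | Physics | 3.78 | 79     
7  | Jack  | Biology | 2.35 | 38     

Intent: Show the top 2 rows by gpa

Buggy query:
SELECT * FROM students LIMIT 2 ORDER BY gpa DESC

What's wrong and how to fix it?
Bug: LIMIT must come after ORDER BY

Fix: Sort with ORDER BY, then apply LIMIT

Corrected query:
SELECT * FROM students ORDER BY gpa DESC LIMIT 2

Result:
id | name  | major   | gpa  | credits
---+-------+---------+------+--------
6  | Alice | Physics | 3.78 | 79     
4  | Kate  | Biology | 3.72 | 78     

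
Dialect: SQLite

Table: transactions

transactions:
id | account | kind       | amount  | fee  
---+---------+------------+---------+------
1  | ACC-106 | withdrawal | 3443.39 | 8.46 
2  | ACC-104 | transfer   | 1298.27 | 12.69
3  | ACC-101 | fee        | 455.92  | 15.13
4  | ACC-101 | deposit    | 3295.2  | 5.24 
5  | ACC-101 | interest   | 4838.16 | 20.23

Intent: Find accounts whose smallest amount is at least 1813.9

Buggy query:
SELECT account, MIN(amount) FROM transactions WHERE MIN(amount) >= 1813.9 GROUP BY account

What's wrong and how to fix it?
Bug: Aggregates like MIN are computed per group after WHERE runs

Fix: Use HAVING for the per-group MIN condition

Corrected query:
SELECT account, MIN(amount) FROM transactions GROUP BY account HAVING MIN(amount) >= 1813.9

Result:
account | MIN(amount)
--------+------------
ACC-106 | 3443.39    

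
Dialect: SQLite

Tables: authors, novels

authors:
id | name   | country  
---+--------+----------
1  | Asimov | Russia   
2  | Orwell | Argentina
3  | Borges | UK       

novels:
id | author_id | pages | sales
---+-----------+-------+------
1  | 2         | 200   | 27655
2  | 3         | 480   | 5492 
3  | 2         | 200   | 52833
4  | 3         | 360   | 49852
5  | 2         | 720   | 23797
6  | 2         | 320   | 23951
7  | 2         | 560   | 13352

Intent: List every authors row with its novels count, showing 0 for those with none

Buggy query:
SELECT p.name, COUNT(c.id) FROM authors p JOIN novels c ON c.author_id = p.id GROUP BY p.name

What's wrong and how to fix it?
Bug: INNER JOIN drops authors rows that have no matching novels rows

Fix: Use LEFT JOIN so parents without children still appear (COUNT(c.id) gives 0)

Corrected query:
SELECT p.name, COUNT(c.id) FROM authors p LEFT JOIN novels c ON c.author_id = p.id GROUP BY p.name

Result:
name   | COUNT(c.id)
-------+------------
Asimov | 0          
Borges | 2          
Orwell | 5          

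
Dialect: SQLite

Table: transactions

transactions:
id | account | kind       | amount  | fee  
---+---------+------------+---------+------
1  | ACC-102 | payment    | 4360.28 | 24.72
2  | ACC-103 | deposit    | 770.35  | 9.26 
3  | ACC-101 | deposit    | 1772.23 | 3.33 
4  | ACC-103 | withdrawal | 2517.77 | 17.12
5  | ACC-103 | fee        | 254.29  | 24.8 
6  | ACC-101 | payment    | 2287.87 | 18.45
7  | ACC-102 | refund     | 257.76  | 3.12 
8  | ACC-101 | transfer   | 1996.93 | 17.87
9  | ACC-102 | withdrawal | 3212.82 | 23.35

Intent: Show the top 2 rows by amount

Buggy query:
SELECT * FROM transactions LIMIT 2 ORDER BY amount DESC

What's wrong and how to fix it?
Bug: ORDER BY cannot follow LIMIT; LIMIT is the final clause

Fix: Sort with ORDER BY, then apply LIMIT

Corrected query:
SELECT * FROM transactions ORDER BY amount DESC LIMIT 2

Result:
id | account | kind       | amount  | fee  
---+---------+------------+---------+------
1  | ACC-102 | payment    | 4360.28 | 24.72
9  | ACC-102 | withdrawal | 3212.82 | 23.35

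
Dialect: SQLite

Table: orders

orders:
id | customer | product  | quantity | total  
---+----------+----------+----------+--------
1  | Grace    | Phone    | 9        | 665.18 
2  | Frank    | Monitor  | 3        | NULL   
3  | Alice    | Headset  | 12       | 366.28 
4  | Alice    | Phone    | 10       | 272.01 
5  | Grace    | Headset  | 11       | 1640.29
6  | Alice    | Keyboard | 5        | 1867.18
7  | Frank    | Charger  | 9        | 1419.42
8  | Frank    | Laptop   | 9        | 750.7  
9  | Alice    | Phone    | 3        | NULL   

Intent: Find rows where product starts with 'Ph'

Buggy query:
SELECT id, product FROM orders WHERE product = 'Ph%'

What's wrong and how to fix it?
Bug: '=' compares the literal string including the % character; pattern matching needs LIKE

Fix: Use LIKE for wildcard pattern matching

Corrected query:
SELECT id, product FROM orders WHERE product LIKE 'Ph%'

Result:
id | product
---+--------
1  | Phone  
4  | Phone  
9  | Phone  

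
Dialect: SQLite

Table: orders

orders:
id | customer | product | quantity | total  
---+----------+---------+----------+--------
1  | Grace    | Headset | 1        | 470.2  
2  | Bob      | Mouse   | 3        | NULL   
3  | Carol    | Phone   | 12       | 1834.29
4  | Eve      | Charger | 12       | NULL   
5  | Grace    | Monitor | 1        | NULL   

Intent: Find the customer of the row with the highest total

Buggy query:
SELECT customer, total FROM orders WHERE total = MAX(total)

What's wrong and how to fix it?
Bug: WHERE is evaluated per row; an aggregate over the whole table isn't defined there

Fix: Use a subquery: WHERE total = (SELECT MAX(total) FROM orders)

Corrected query:
SELECT customer, total FROM orders WHERE total = (SELECT MAX(total) FROM orders)

Result:
customer | total  
---------+--------
Carol    | 1834.29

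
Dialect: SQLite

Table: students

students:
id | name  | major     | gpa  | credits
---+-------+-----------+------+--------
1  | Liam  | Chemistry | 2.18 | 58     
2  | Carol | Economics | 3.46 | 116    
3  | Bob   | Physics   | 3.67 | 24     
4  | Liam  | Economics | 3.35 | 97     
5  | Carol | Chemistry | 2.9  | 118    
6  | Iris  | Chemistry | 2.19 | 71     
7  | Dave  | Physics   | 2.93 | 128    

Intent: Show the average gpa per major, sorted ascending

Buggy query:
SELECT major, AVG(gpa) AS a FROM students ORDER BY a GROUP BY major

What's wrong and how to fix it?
Bug: GROUP BY must precede ORDER BY

Fix: Move ORDER BY to the end, after GROUP BY

Corrected query:
SELECT major, AVG(gpa) AS a FROM students GROUP BY major ORDER BY a

Result:
major     | a       
----------+---------
Chemistry | 2.423333
Physics   | 3.3     
Economics | 3.405   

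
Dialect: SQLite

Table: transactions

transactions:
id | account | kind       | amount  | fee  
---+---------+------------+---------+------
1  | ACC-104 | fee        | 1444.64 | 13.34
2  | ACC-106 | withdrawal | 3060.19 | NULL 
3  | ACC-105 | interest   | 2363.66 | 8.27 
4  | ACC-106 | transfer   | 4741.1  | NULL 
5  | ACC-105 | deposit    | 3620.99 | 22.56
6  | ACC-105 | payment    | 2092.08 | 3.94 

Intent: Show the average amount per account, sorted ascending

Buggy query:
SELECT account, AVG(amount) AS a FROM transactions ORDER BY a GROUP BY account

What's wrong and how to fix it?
Bug: GROUP BY must precede ORDER BY

Fix: Reorder: SELECT … FROM … GROUP BY … ORDER BY …

Corrected query:
SELECT account, AVG(amount) AS a FROM transactions GROUP BY account ORDER BY a

Result:
account | a          
--------+------------
ACC-104 | 1444.64    
ACC-105 | 2692.243333
ACC-106 | 3900.645   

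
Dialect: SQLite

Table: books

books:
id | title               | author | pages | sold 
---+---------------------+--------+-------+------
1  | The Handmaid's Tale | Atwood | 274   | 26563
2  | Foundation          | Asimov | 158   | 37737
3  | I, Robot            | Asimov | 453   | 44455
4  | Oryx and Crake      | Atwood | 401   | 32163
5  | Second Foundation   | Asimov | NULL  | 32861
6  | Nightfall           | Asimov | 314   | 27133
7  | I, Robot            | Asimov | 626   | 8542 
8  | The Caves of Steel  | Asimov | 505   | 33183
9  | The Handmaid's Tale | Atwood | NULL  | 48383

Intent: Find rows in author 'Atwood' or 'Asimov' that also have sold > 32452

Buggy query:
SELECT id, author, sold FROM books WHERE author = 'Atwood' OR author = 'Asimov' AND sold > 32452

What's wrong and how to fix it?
Bug: Without parentheses, AND is evaluated before OR, so the sold filter only applies to the 'Asimov' branch

Fix: Group the OR with parentheses (or use IN), then AND the threshold

Corrected query:
SELECT id, author, sold FROM books WHERE (author = 'Atwood' OR author = 'Asimov') AND sold > 32452

Result:
id | author | sold 
---+--------+------
2  | Asimov | 37737
3  | Asimov | 44455
5  | Asimov | 32861
8  | Asimov | 33183
9  | Atwood | 48383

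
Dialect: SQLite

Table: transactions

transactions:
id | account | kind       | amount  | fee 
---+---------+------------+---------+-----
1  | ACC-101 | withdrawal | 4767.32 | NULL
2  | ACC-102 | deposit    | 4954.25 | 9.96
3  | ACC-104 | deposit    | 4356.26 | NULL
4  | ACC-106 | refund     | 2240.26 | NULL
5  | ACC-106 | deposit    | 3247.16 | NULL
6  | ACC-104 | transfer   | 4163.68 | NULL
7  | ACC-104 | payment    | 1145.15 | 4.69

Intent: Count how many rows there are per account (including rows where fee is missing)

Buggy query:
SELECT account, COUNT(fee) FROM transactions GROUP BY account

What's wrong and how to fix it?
Bug: COUNT(column) counts non-NULL values only; rows with NULL fee aren't counted

Fix: Replace COUNT(fee) with COUNT(*)

Corrected query:
SELECT account, COUNT(*) FROM transactions GROUP BY account

Result:
account | COUNT(*)
--------+---------
ACC-101 | 1       
ACC-102 | 1       
ACC-104 | 3       
ACC-106 | 2       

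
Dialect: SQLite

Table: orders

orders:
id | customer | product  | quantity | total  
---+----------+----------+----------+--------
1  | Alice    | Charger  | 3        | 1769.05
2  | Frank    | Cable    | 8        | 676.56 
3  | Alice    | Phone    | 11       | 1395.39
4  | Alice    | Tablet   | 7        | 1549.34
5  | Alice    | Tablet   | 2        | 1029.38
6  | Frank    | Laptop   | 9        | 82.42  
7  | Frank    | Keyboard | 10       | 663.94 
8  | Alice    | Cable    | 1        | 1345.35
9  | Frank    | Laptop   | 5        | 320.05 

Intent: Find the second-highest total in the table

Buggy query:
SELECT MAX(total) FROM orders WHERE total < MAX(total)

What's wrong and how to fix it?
Bug: The inner MAX is an aggregate inside WHERE, which is not allowed

Fix: Put the inner MAX in a scalar subquery

Corrected query:
SELECT MAX(total) FROM orders WHERE total < (SELECT MAX(total) FROM orders)

Result:
MAX(total)
----------
1549.34   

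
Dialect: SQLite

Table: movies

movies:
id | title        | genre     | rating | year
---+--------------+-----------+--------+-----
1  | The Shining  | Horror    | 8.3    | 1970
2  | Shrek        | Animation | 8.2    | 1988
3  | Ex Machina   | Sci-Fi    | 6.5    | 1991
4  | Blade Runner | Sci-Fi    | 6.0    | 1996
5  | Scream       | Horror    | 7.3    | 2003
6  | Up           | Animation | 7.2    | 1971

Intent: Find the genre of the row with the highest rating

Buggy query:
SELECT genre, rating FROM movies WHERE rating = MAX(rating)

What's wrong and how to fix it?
Bug: WHERE is evaluated per row; an aggregate over the whole table isn't defined there

Fix: Use a subquery: WHERE rating = (SELECT MAX(rating) FROM movies)

Corrected query:
SELECT genre, rating FROM movies WHERE rating = (SELECT MAX(rating) FROM movies)

Result:
genre  | rating
-------+-------
Horror | 8.3   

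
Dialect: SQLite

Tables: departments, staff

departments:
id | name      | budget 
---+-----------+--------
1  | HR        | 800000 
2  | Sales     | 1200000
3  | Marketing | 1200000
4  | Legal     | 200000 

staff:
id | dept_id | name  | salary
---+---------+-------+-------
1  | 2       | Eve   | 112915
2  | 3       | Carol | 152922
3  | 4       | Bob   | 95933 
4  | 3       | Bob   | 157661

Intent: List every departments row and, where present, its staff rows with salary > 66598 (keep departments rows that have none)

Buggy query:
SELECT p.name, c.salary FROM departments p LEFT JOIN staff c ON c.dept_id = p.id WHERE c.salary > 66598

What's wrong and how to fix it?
Bug: Filtering c.salary in WHERE discards the NULL rows produced by LEFT JOIN, turning it into an inner join

Fix: Put 'c.salary > 66598' in the JOIN's ON clause instead of WHERE

Corrected query:
SELECT p.name, c.salary FROM departments p LEFT JOIN staff c ON c.dept_id = p.id AND c.salary > 66598

Result:
name      | salary
----------+-------
HR        | NULL  
Sales     | 112915
Marketing | 152922
Marketing | 157661
Legal     | 95933 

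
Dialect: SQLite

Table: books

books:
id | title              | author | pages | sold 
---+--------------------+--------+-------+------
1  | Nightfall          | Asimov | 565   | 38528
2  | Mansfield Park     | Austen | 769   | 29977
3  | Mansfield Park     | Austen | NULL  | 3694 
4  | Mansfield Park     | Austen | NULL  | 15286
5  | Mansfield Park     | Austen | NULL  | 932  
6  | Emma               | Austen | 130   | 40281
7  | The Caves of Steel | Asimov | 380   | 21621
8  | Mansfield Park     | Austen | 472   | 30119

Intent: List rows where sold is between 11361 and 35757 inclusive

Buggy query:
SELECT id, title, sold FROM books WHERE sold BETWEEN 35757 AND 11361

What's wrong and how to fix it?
Bug: The bounds are reversed; BETWEEN a AND b requires a <= b to match anything

Fix: Write BETWEEN 11361 AND 35757

Corrected query:
SELECT id, title, sold FROM books WHERE sold BETWEEN 11361 AND 35757

Result:
id | title              | sold 
---+--------------------+------
2  | Mansfield Park     | 29977
4  | Mansfield Park     | 15286
7  | The Caves of Steel | 21621
8  | Mansfield Park     | 30119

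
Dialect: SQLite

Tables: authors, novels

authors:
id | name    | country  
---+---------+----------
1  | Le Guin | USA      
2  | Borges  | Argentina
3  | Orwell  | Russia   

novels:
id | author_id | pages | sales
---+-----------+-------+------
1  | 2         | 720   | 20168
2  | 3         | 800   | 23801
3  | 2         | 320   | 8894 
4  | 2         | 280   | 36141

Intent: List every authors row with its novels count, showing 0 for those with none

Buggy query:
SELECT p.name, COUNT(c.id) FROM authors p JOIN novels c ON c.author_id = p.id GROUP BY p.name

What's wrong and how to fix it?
Bug: An inner join excludes parents with zero children

Fix: Switch to LEFT JOIN to retain unmatched parent rows

Corrected query:
SELECT p.name, COUNT(c.id) FROM authors p LEFT JOIN novels c ON c.author_id = p.id GROUP BY p.name

Result:
name    | COUNT(c.id)
--------+------------
Borges  | 3          
Le Guin | 0          
Orwell  | 1          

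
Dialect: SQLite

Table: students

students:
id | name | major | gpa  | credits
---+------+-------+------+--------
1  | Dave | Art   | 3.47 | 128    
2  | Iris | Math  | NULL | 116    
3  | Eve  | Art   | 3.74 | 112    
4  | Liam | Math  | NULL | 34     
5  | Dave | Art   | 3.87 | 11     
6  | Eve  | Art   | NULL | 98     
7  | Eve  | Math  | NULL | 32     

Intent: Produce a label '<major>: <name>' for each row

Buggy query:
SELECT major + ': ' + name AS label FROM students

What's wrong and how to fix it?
Bug: '+' is numeric addition; on text columns SQLite converts them to 0 instead of concatenating

Fix: Replace + with || to concatenate text

Corrected query:
SELECT major || ': ' || name AS label FROM students

Result:
label     
----------
Art: Dave 
Math: Iris
Art: Eve  
Math: Liam
Art: Dave 
Art: Eve  
Math: Eve 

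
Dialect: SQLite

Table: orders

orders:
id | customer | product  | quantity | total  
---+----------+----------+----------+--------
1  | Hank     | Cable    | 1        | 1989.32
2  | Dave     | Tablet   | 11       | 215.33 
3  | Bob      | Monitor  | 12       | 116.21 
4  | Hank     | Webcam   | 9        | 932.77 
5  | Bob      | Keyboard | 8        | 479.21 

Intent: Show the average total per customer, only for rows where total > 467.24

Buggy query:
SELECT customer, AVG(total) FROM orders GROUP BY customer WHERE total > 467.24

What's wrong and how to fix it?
Bug: WHERE cannot follow GROUP BY

Fix: Place WHERE between FROM and GROUP BY

Corrected query:
SELECT customer, AVG(total) FROM orders WHERE total > 467.24 GROUP BY customer

Result:
customer | AVG(total)
---------+-----------
Bob      | 479.21    
Hank     | 1461.045  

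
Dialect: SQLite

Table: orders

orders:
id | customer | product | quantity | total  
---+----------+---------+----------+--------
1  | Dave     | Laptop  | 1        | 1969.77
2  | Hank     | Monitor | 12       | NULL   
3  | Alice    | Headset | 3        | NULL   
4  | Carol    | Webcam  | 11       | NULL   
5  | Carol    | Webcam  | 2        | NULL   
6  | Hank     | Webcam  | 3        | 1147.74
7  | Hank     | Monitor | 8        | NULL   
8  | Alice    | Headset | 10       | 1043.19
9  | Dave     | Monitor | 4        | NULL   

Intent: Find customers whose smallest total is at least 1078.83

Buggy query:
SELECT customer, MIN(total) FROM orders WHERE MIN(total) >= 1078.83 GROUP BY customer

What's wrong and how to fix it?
Bug: MIN() in WHERE is a misuse of aggregate

Fix: Replace WHERE with HAVING after the GROUP BY

Corrected query:
SELECT customer, MIN(total) FROM orders GROUP BY customer HAVING MIN(total) >= 1078.83

Result:
customer | MIN(total)
---------+-----------
Dave     | 1969.77   
Hank     | 1147.74   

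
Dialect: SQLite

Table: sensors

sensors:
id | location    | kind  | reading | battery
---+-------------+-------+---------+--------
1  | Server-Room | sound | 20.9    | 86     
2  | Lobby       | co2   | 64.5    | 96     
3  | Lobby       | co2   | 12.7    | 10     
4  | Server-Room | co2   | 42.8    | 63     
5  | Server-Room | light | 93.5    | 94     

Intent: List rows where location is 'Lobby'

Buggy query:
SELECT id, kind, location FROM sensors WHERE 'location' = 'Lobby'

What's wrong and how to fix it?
Bug: Single quotes denote string literals in SQL; the column name is being compared as a constant string

Fix: Reference the column as location without single quotes

Corrected query:
SELECT id, kind, location FROM sensors WHERE location = 'Lobby'

Result:
id | kind | location
---+------+---------
2  | co2  | Lobby   
3  | co2  | Lobby   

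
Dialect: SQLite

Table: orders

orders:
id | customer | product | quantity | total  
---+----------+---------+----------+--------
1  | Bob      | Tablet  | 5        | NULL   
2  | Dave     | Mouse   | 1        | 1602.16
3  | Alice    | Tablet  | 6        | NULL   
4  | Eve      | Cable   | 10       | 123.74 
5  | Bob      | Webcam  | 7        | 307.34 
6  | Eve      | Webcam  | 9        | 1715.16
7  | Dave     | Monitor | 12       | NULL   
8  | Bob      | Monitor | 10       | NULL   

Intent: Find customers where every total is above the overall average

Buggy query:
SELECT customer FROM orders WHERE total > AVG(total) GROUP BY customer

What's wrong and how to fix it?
Bug: WHERE evaluates per row before aggregation, so AVG() is unavailable

Fix: Use a subquery for AVG and a HAVING MIN(...) filter so the condition holds for every row in the group

Corrected query:
SELECT customer FROM orders GROUP BY customer HAVING MIN(total) > (SELECT AVG(total) FROM orders)

Result:
customer
--------
Dave    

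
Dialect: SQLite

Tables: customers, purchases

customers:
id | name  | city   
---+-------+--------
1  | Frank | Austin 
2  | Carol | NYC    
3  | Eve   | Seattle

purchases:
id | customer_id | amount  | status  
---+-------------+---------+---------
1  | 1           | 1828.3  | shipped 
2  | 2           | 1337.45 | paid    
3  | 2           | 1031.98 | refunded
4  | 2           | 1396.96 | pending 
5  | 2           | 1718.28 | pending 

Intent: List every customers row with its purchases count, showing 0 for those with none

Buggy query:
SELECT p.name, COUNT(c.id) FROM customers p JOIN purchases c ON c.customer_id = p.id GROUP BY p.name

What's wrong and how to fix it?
Bug: INNER JOIN drops customers rows that have no matching purchases rows

Fix: Switch to LEFT JOIN to retain unmatched parent rows

Corrected query:
SELECT p.name, COUNT(c.id) FROM customers p LEFT JOIN purchases c ON c.customer_id = p.id GROUP BY p.name

Result:
name  | COUNT(c.id)
------+------------
Carol | 4          
Eve   | 0          
Frank | 1          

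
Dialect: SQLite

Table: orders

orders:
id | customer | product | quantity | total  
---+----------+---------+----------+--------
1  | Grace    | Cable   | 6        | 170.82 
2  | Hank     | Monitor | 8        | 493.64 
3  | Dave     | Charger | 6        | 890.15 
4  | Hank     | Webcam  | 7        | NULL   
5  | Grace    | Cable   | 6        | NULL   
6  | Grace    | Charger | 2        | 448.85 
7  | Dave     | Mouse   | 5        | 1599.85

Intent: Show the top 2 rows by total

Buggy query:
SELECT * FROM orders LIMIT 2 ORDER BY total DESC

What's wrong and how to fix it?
Bug: LIMIT must come after ORDER BY

Fix: Swap the clauses: ORDER BY first, then LIMIT

Corrected query:
SELECT * FROM orders ORDER BY total DESC LIMIT 2

Result:
id | customer | product | quantity | total  
---+----------+---------+----------+--------
7  | Dave     | Mouse   | 5        | 1599.85
3  | Dave     | Charger | 6        | 890.15 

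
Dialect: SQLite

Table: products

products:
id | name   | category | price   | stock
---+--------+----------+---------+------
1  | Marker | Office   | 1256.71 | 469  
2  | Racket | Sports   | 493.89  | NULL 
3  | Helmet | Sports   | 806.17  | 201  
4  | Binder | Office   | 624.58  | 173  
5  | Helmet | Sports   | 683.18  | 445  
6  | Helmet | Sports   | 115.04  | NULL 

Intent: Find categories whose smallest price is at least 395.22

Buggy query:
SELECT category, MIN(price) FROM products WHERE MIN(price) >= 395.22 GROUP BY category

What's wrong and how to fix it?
Bug: Aggregates like MIN are computed per group after WHERE runs

Fix: Replace WHERE with HAVING after the GROUP BY

Corrected query:
SELECT category, MIN(price) FROM products GROUP BY category HAVING MIN(price) >= 395.22

Result:
category | MIN(price)
---------+-----------
Office   | 624.58    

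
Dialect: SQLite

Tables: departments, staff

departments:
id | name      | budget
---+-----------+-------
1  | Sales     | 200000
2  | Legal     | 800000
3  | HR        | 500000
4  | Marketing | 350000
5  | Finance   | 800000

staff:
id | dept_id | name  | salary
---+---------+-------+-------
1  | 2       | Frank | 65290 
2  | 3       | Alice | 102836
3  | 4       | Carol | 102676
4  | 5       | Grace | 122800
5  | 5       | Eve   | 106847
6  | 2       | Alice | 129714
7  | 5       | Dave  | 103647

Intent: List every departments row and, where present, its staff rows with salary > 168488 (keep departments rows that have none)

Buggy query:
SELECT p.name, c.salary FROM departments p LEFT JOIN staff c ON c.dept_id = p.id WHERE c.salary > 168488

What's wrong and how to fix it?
Bug: A WHERE condition on the right-hand table after LEFT JOIN drops unmatched parents

Fix: Move the right-table condition into the ON clause so unmatched parents are kept

Corrected query:
SELECT p.name, c.salary FROM departments p LEFT JOIN staff c ON c.dept_id = p.id AND c.salary > 168488

Result:
name      | salary
----------+-------
Sales     | NULL  
Legal     | NULL  
HR        | NULL  
Marketing | NULL  
Finance   | NULL  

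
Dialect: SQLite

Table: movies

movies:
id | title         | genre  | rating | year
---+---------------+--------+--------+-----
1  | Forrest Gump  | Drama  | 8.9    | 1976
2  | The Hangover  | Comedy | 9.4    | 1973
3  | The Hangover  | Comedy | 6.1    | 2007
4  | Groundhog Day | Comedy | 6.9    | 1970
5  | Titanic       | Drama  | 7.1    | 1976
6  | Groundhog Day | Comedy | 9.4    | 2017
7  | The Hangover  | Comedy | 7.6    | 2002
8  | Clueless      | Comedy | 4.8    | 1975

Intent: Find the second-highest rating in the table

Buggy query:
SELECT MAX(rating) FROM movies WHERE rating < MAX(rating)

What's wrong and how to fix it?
Bug: MAX(rating) on the right of the comparison is an aggregate-in-WHERE error

Fix: Put the inner MAX in a scalar subquery

Corrected query:
SELECT MAX(rating) FROM movies WHERE rating < (SELECT MAX(rating) FROM movies)

Result:
MAX(rating)
-----------
8.9        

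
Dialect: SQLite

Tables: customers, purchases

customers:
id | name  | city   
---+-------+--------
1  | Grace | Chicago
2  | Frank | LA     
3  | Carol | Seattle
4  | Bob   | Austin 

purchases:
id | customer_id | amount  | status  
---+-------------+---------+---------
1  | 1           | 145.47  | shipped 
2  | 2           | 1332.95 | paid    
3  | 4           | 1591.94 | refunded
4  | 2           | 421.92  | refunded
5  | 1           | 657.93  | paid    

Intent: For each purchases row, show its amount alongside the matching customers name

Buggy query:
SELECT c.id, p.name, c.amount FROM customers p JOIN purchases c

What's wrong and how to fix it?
Bug: JOIN with no ON clause produces a cartesian product; every purchases row pairs with every customers row

Fix: Add ON c.customer_id = p.id to the JOIN

Corrected query:
SELECT c.id, p.name, c.amount FROM customers p JOIN purchases c ON c.customer_id = p.id

Result:
id | name  | amount 
---+-------+--------
1  | Grace | 145.47 
2  | Frank | 1332.95
3  | Bob   | 1591.94
4  | Frank | 421.92 
5  | Grace | 657.93 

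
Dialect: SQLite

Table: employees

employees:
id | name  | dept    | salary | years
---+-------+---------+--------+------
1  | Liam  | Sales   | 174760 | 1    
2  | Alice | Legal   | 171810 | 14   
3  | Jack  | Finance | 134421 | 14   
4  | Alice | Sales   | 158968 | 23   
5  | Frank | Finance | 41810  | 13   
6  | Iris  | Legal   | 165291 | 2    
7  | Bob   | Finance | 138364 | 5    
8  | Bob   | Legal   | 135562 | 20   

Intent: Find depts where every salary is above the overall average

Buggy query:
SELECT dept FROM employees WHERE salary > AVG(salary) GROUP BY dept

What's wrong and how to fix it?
Bug: WHERE evaluates per row before aggregation, so AVG() is unavailable

Fix: Use a subquery for AVG and a HAVING MIN(...) filter so the condition holds for every row in the group

Corrected query:
SELECT dept FROM employees GROUP BY dept HAVING MIN(salary) > (SELECT AVG(salary) FROM employees)

Result:
dept 
-----
Sales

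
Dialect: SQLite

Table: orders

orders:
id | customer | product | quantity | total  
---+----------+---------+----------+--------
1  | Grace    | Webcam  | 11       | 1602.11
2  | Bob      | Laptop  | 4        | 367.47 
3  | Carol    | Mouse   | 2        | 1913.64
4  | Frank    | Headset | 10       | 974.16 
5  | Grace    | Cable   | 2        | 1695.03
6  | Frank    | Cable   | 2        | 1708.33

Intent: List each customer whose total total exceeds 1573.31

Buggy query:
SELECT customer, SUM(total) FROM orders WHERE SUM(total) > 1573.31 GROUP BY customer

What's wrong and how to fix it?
Bug: Aggregate functions cannot appear in a WHERE clause

Fix: Use HAVING (which filters groups after aggregation) instead of WHERE

Corrected query:
SELECT customer, SUM(total) FROM orders GROUP BY customer HAVING SUM(total) > 1573.31

Result:
customer | SUM(total)
---------+-----------
Carol    | 1913.64   
Frank    | 2682.49   
Grace    | 3297.14   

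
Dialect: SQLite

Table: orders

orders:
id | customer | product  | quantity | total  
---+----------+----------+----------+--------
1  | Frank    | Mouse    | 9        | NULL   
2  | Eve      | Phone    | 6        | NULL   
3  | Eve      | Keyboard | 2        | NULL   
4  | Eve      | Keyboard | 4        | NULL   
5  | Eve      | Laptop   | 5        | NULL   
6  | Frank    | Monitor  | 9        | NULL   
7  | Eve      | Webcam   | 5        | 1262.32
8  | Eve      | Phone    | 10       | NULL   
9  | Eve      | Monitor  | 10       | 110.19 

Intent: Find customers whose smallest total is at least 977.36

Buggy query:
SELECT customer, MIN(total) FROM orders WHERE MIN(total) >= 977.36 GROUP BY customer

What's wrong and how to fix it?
Bug: Aggregates like MIN are computed per group after WHERE runs

Fix: Replace WHERE with HAVING after the GROUP BY

Corrected query:
SELECT customer, MIN(total) FROM orders GROUP BY customer HAVING MIN(total) >= 977.36

Result:
(no rows)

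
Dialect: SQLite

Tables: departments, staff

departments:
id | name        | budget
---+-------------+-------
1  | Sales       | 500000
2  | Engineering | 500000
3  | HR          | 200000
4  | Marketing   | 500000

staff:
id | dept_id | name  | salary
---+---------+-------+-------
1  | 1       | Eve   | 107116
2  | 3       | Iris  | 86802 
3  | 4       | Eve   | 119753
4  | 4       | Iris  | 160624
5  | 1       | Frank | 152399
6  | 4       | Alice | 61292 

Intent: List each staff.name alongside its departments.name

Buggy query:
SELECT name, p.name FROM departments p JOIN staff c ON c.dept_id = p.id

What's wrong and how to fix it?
Bug: 'name' exists in both joined tables, so the database can't tell which one is meant

Fix: Prefix ambiguous columns with the table alias

Corrected query:
SELECT c.name, p.name FROM departments p JOIN staff c ON c.dept_id = p.id

Result:
name  | name     
------+----------
Eve   | Sales    
Iris  | HR       
Eve   | Marketing
Iris  | Marketing
Frank | Sales    
Alice | Marketing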